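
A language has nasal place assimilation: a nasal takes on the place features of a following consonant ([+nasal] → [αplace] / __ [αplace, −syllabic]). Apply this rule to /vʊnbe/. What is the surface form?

[vʊmbe]

The only nasal preceding a consonant is /n/ before /b/. /b/ is [+labial], so /n/ → /m/, giving [vʊmbe].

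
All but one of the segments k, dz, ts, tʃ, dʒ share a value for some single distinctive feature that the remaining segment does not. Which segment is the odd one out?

k

[delayed release] (equivalently [strident], [coronal], [dorsal]) groups all but one: /dʒ, ts, dz, tʃ/ share [+delayed release] while /k/ (voiceless velar stop) alone is [−delayed release]. Removing any other segment would not leave a single-feature class that excludes it.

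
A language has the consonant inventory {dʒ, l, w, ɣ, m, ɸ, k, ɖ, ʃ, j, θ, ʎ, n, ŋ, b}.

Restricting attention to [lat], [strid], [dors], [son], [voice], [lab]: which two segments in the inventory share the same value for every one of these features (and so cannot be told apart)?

Both /ŋ/ and /j/ are [−lateral], [−strident], [+dorsal], [+sonorant], [+voice], [−labial]. Since the list omits [nasal], [continuant] and [back] — which do distinguish the velar nasal from the palatal glide — this pair collapses; all other pairs remain distinct.

ŋ, j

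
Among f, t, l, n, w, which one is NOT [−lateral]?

/n, f, w, t/ are all [−lateral]; /l/ (alveolar lateral approximant) is [+lateral].

l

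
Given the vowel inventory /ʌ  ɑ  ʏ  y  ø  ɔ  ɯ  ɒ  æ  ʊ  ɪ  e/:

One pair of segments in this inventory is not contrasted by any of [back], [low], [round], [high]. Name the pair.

Both /ʏ/ and /y/ are [-back], [-low], [+round], [+high]. Since the list omits [tense] — which does distinguish the high front rounded lax vowel from the high front rounded tense vowel — this pair collapses; all other pairs remain distinct.

ʏ, y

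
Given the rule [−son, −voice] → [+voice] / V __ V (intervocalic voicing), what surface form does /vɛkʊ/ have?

/k/ satisfies [−son, −voice] and sits in V __ V. The [+voice] counterpart of the voiceless velar stop is /ɡ/. Other segments in /vɛkʊ/ either fail the structural description or are not in the environment, so the surface form is [vɛɡʊ].

[vɛɡʊ]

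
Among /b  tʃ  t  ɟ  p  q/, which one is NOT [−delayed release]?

/p, q, t, b, ɟ/ are all [−delayed release]; /tʃ/ (voiceless postalveolar affricate) is [+delayed release].

tʃ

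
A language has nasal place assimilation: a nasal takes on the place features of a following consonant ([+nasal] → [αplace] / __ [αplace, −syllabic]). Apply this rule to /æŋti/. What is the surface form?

In /æŋti/, the nasal /ŋ/ precedes /t/, which is [+coronal]. The nasal assimilates in place, becoming the [+coronal] nasal /n/. The surface form is [ænti].

[ænti]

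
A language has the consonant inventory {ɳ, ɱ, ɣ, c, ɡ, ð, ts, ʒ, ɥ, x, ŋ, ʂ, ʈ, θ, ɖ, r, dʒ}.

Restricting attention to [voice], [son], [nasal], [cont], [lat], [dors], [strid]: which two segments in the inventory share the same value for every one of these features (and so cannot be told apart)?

Both /ɳ/ and /ɱ/ are [+voice], [+sonorant], [+nasal], [-continuant], [-lateral], [-dorsal], [-strident]. Since the list omits [labial] and [coronal] — which do distinguish the retroflex nasal from the labiodental nasal — this pair collapses; all other pairs remain distinct.

ɳ, ɱ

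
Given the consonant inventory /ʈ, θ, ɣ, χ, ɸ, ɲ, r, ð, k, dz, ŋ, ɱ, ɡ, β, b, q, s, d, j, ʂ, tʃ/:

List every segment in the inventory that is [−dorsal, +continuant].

Eliminate segments failing any feature: /ʈ, dz, ɱ, b, d, tʃ/ are [−continuant]; /ɣ, χ, ɲ, k, ŋ, ɡ, q, j/ are [+dorsal]. The remaining /θ, ɸ, r, ð, β, s, ʂ/ satisfy [−dorsal], [+continuant].

θ, ɸ, r, ð, β, s, ʂ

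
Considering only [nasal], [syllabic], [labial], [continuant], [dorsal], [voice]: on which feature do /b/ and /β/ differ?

/b/ (voiced bilabial stop) and /β/ (voiced bilabial fricative) agree on [−nasal], [−syllabic], [+labial], [−dorsal], [+voice]. They differ on [continuant] (/b/ [−], /β/ [+]).

[continuant]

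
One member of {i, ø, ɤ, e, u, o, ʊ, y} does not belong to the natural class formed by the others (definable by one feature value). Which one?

ʊ

The remaining segments after removing /ʊ/ share [+tense]; /ʊ/ (high back rounded lax vowel) is [-tense]. For every other candidate removal, the leftover set fails to share any single feature value that the removed segment lacks.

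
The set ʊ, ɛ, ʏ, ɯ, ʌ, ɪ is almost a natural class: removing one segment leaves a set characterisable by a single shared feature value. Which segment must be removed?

ɯ

The remaining segments after removing /ɯ/ share [-tense]; /ɯ/ (high back unrounded vowel) is [+tense]. For every other candidate removal, the leftover set fails to share any single feature value that the removed segment lacks.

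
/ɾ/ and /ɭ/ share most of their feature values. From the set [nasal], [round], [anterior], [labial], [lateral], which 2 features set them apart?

/ɾ/ is the alveolar tap and /ɭ/ is the retroflex lateral approximant. Both are [−nasal], [−round], [−labial]. /ɾ/ is [−lateral] while /ɭ/ is [+lateral]; /ɾ/ is [+anterior] while /ɭ/ is [−anterior], so the distinguishing features are [lateral], [anterior].

[lateral], [anterior]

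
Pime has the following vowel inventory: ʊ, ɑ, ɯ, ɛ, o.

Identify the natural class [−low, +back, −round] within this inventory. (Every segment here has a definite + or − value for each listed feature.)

Eliminate segments failing any feature: /ʊ, o/ are [+round]; /ɑ/ is [+low]; /ɛ/ is [−back]. The remaining /ɯ/ satisfy [−low], [+back], [−round].

ɯ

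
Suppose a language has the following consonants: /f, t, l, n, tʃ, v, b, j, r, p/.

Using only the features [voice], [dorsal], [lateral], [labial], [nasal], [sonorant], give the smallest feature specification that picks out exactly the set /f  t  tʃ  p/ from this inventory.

Every target segment is [−voice] and no other inventory member is, so one feature is enough.

[−voice]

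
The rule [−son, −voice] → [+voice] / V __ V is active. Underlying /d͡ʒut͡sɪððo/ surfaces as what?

The only segment in the rule's environment that also matches [−son, −voice] is /t͡s/. Applying [+voice] turns the voiceless alveolar affricate into /d͡z/ (voiced alveolar affricate), giving [d͡ʒud͡zɪððo].

[d͡ʒud͡zɪððo]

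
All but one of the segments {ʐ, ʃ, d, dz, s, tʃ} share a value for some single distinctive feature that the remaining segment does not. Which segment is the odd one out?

/ʐ, tʃ, ʃ, s, dz/ are all [+strident], but /d/ (voiced alveolar stop) is [−strident]. No other single segment can be removed to leave a set sharing one feature value that the removed segment lacks, so /d/ is the odd one out.

d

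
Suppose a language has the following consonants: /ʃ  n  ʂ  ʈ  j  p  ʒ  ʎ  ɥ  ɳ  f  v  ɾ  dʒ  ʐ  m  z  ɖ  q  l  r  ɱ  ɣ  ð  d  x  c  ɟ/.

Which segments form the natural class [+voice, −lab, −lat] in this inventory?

Eliminate segments failing any feature: /ʃ, ʂ, ʈ, p, f, q, x, c/ are [−voice]; /ʎ, l/ are [+lateral]; /ɥ, v, m, ɱ/ are [+labial]. The remaining /n, j, ʒ, ɳ, ɾ, dʒ, ʐ, z, ɖ, r, ɣ, ð, d, ɟ/ satisfy [+voice], [−labial], [−lateral].

n, j, ʒ, ɳ, ɾ, dʒ, ʐ, z, ɖ, r, ɣ, ð, d, ɟ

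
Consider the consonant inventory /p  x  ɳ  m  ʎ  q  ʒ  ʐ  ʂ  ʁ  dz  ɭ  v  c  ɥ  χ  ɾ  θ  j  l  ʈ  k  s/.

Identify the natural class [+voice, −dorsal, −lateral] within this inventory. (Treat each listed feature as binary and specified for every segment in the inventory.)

ɳ, m, ʒ, ʐ, dz, v, ɾ

Checking each segment against [+voice], [−dorsal], [−lateral]: /ɳ/ (retroflex nasal), /m/ (bilabial nasal), /ʒ/ (voiced postalveolar fricative), /ʐ/ (voiced retroflex fricative), /dz/ (voiced alveolar affricate), /v/ (voiced labiodental fricative), among others, satisfy every feature; every other segment in the inventory fails at least one.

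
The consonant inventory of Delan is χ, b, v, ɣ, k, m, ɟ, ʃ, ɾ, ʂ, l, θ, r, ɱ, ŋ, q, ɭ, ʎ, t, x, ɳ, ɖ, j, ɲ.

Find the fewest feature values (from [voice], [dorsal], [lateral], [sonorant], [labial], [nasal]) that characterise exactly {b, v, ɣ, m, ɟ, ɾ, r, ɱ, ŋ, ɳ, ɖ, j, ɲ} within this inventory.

Every target segment is [+voice], [−lateral]; each remaining inventory member fails at least one of these. Each conjunct is needed — [−lateral] alone would also admit /χ, k, ʃ, ʂ, …/; [+voice] alone would also admit /l, ɭ, ʎ/ — and no other single listed feature has exactly this extension, so two is the minimum.

[+voice, −lateral]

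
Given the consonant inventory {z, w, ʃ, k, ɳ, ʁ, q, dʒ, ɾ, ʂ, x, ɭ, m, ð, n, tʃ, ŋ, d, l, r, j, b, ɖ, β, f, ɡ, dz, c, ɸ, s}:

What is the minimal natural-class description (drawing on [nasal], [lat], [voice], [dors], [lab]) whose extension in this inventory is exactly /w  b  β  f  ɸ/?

/w, b, β, f, ɸ/ are all [-nasal], [+labial], and no other segment in the inventory matches both values. Dropping any one of them over-generates: [+labial] alone would also admit /m/; [-nasal] alone would also admit /z, ʃ, k, ʁ, …/. No other single listed feature picks out exactly this set either, so fewer than two features will not do.

[-nasal, +lab]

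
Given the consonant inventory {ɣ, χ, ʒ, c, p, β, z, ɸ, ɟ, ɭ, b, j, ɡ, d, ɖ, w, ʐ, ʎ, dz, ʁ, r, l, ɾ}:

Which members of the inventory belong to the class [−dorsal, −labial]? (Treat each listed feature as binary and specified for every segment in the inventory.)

ʒ, z, ɭ, d, ɖ, ʐ, dz, r, l, ɾ

The [−dorsal] segments are /ʒ, p, β, z, ɸ, ɭ, b, d, ɖ, ʐ, dz, r, l, ɾ/.
Among these, [−labial] leaves /ʒ, z, ɭ, d, ɖ, ʐ, dz, r, l, ɾ/.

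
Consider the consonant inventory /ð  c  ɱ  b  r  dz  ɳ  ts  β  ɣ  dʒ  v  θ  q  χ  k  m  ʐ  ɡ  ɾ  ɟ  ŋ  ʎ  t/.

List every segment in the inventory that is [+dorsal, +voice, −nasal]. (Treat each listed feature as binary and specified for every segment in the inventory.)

ɣ, ɡ, ɟ, ʎ

The [+dorsal] segments are /c, ɣ, q, χ, k, ɡ, ɟ, ŋ, ʎ/.
Of those, [+voice] gives /ɣ, ɡ, ɟ, ŋ, ʎ/.
Among these, [−nasal] leaves /ɣ, ɡ, ɟ, ʎ/.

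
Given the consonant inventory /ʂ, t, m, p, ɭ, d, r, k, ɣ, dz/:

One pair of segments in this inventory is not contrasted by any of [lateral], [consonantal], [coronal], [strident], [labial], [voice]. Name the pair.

Both /r/ and /d/ are [−lateral], [+consonantal], [+coronal], [−strident], [−labial], [+voice]. Since the list omits [sonorant] and [continuant] — which do distinguish the alveolar trill from the voiced alveolar stop — this pair collapses; all other pairs remain distinct.

r, d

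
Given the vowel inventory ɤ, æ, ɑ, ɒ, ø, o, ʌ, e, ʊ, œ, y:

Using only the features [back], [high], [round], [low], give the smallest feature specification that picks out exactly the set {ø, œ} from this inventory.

The class [−high], [−back], [+round] has exactly /ø, œ/ as its extension in this inventory. No smaller conjunction from the listed features achieves this: [−back, +round] alone would also admit /y/; [−high, +round] alone would also admit /ɒ, o/; [−high, −back] alone would also admit /æ, e/; and checking the remaining two-feature bundles turns up none with this extension.

[−high, −back, +round]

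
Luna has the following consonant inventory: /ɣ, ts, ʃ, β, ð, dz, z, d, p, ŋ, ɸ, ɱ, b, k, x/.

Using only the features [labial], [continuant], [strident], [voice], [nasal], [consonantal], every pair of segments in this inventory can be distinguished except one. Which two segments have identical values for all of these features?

ɣ, ð

/ɣ/ (voiced velar fricative) and /ð/ (voiced dental fricative) are both [-labial], [+continuant], [-strident], [+voice], [-nasal], [+consonantal], so none of the listed features separates them. (They do differ in [coronal] and [dorsal], which are not among the given features.) Every other pair in the inventory differs on at least one listed feature.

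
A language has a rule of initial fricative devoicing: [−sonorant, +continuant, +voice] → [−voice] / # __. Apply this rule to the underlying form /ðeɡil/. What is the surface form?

[θeɡil]

Only the initial segment /ð/ is both word-initial and matches the structural description. It is a voiced dental fricative, so [−sonorant, +continuant, +voice] holds; changing it to [−voice] with all other features held fixed yields /θ/ (voiceless dental fricative). No other segment meets both the structural description and the environment, so the output is [θeɡil].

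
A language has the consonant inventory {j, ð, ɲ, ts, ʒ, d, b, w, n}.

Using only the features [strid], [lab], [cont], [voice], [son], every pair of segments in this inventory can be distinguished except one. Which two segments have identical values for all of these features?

n, ɲ

On the given features, /n/ and /ɲ/ have an identical profile: [−strident], [−labial], [−continuant], [+voice], [+sonorant]. No other two segments in the inventory coincide on all 5 features. (They do differ in [dorsal], which is not among the given features.)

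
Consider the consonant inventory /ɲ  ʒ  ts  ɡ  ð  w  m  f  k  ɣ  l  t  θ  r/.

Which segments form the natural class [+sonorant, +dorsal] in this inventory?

ɲ, w

Checking each segment against [+sonorant], [+dorsal]: /ɲ/ (palatal nasal), /w/ (labial-velar glide) satisfy every feature; every other segment in the inventory fails at least one.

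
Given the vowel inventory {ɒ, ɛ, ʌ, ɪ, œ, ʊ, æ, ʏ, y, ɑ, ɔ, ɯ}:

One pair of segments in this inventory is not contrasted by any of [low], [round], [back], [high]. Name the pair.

On the given features, /y/ and /ʏ/ have an identical profile: [-low], [+round], [-back], [+high]. No other two segments in the inventory coincide on all 4 features. (They do differ in [tense], which is not among the given features.)

y, ʏ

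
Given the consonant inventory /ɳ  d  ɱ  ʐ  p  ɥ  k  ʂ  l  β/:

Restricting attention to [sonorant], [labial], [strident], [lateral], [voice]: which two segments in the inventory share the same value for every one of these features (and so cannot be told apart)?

ɥ, ɱ

Both /ɥ/ and /ɱ/ are [+sonorant], [+labial], [−strident], [−lateral], [+voice]. Since the list omits [nasal], [continuant], [round] and [dorsal] — which do distinguish the labial-palatal glide from the labiodental nasal — this pair collapses; all other pairs remain distinct.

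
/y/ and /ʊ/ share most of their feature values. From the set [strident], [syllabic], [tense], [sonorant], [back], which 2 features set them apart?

The two segments share [−strident], [+syllabic], [+sonorant]. The only features from the list on which they differ: /y/ is [−back] while /ʊ/ is [+back]; /y/ is [+tense] while /ʊ/ is [−tense].

[back], [tense]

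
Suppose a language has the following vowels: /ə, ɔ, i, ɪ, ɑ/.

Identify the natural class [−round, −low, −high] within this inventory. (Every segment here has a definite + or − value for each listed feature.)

ə

Eliminate segments failing any feature: /ɔ/ is [+round]; /i, ɪ/ are [+high]; /ɑ/ is [+low]. The remaining /ə/ satisfy [−round], [−low], [−high].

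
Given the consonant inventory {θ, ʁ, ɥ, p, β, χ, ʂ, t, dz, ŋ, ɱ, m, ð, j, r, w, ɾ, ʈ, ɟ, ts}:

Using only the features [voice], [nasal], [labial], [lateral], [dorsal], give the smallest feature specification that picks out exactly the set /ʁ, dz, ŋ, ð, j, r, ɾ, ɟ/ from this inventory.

[+voice, −labial]

The class [+voice], [−labial] has exactly /ʁ, dz, ŋ, ð, j, r, ɾ, ɟ/ as its extension in this inventory. No smaller conjunction from the listed features achieves this: [−labial] alone would also admit /θ, χ, ʂ, t, …/; [+voice] alone would also admit /ɥ, β, ɱ, m, …/; and checking the remaining single features turns up none with this extension.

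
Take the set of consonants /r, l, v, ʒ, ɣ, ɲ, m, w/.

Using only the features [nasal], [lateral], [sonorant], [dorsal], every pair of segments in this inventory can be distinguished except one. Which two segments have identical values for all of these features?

ʒ, v

On the given features, /ʒ/ and /v/ have an identical profile: [-nasal], [-lateral], [-sonorant], [-dorsal]. No other two segments in the inventory coincide on all 4 features. (They do differ in [labial] and [coronal], which are not among the given features.)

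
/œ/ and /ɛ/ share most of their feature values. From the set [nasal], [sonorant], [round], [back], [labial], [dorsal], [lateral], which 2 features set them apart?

/œ/ (mid front rounded lax vowel) and /ɛ/ (mid front unrounded lax vowel) agree on [−nasal], [+sonorant], [−back], [+dorsal], [−lateral]. They differ on [labial] (/œ/ [+], /ɛ/ [−]), [round] (/œ/ [+], /ɛ/ [−]).

[labial], [round]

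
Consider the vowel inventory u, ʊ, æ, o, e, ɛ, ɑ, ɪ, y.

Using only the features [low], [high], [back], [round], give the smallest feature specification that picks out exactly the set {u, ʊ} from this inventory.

[+high, +back]

The class [+high], [+back] has exactly /u, ʊ/ as its extension in this inventory. No smaller conjunction from the listed features achieves this: [+back] alone would also admit /o, ɑ/; [+high] alone would also admit /ɪ, y/; and checking the remaining single features turns up none with this extension.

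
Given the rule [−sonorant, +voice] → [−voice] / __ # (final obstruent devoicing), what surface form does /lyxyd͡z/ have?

[lyxyt͡s]

Only the final segment /d͡z/ is both word-final and matches the structural description. It is a voiced alveolar affricate, so [−sonorant, +voice] holds; changing it to [−voice] with all other features held fixed yields /t͡s/ (voiceless alveolar affricate). No other segment meets both the structural description and the environment, so the output is [lyxyt͡s].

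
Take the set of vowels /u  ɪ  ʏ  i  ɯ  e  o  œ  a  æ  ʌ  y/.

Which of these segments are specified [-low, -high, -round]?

Among the inventory, the [-low] segments are /u, ɪ, ʏ, i, ɯ, e, o, œ, ʌ, y/.
Within that set, [-high] gives /e, o, œ, ʌ/.
Intersecting with [-round] leaves /e, ʌ/.

e, ʌ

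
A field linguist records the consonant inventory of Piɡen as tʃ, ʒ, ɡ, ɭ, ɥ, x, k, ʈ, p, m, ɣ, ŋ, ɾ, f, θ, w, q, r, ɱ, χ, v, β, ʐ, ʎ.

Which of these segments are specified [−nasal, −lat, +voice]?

ʒ, ɡ, ɥ, ɣ, ɾ, w, r, v, β, ʐ

Eliminate segments failing any feature: /tʃ, x, k, ʈ, p, f, θ, q, χ/ are [−voice]; /ɭ, ʎ/ are [+lateral]; /m, ŋ, ɱ/ are [+nasal]. The remaining /ʒ, ɡ, ɥ, ɣ, ɾ, w, r, v, β, ʐ/ satisfy [−nasal], [−lateral], [+voice].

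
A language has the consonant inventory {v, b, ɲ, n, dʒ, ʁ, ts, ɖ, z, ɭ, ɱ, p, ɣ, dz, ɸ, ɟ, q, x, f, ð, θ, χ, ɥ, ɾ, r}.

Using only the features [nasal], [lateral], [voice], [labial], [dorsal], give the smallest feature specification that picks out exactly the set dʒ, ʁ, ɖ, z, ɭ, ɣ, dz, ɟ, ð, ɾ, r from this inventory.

Every target segment is [+voice], [-nasal], [-labial]; each remaining inventory member fails at least one of these. Each conjunct is needed — [-nasal, -labial] alone would also admit /ts, q, x, θ, …/; [+voice, -labial] alone would also admit /ɲ, n/; [+voice, -nasal] alone would also admit /v, b, ɥ/ — and no other combination of two listed features has exactly this extension, so three is the minimum.

[+voice, -nasal, -labial]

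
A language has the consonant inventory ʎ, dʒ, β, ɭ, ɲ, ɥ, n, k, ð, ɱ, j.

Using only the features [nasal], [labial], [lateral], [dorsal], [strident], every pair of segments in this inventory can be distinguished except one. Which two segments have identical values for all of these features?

j, k

/j/ (palatal glide) and /k/ (voiceless velar stop) are both [−nasal], [−labial], [−lateral], [+dorsal], [−strident], so none of the listed features separates them. (They do differ in [sonorant], [voice], [continuant] and [back], which are not among the given features.) Every other pair in the inventory differs on at least one listed feature.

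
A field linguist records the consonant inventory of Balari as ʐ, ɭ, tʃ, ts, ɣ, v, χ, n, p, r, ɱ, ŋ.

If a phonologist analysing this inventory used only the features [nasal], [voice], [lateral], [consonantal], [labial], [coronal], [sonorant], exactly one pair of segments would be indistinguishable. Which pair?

On the given features, /ts/ and /tʃ/ have an identical profile: [−nasal], [−voice], [−lateral], [+consonantal], [−labial], [+coronal], [−sonorant]. No other two segments in the inventory coincide on all 7 features. (They do differ in [anterior] and [distributed], which are not among the given features.)

ts, tʃ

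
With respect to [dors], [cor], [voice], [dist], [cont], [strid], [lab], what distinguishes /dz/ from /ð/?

/dz/ is the voiced alveolar affricate and /ð/ is the voiced dental fricative. Both are [−dorsal], [+coronal], [+voice], [−labial]. /dz/ is [−continuant] while /ð/ is [+continuant]; /dz/ is [+strident] while /ð/ is [−strident]; /dz/ is [−distributed] while /ð/ is [+distributed], so the distinguishing features are [continuant], [strident], [distributed].

[continuant], [strident], [distributed]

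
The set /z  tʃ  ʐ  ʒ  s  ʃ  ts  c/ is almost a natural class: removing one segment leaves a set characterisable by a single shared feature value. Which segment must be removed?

c

[strident] (equivalently [dorsal]) groups all but one: /ʐ, tʃ, s, z, ʒ, ts, ʃ/ share [+strident] while /c/ (voiceless palatal stop) alone is [-strident]. Removing any other segment would not leave a single-feature class that excludes it.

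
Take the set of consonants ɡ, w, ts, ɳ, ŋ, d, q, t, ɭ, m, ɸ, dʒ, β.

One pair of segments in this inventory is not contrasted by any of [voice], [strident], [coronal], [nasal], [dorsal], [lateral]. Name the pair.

On the given features, /w/ and /ɡ/ have an identical profile: [+voice], [−strident], [−coronal], [−nasal], [+dorsal], [−lateral]. No other two segments in the inventory coincide on all 6 features. (They do differ in [sonorant], [continuant], [labial] and [round], which are not among the given features.)

w, ɡ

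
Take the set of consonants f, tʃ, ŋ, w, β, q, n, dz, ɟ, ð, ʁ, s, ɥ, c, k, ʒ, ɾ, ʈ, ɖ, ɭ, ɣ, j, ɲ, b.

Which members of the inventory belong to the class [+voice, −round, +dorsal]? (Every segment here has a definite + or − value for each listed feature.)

ŋ, ɟ, ʁ, ɣ, j, ɲ

Eliminate segments failing any feature: /f, tʃ, q, s, c, k, ʈ/ are [−voice]; /w, ɥ/ are [+round]; /β, n, dz, ð, ʒ, ɾ, ɖ, ɭ, b/ are [−dorsal]. The remaining /ŋ, ɟ, ʁ, ɣ, j, ɲ/ satisfy [+voice], [−round], [+dorsal].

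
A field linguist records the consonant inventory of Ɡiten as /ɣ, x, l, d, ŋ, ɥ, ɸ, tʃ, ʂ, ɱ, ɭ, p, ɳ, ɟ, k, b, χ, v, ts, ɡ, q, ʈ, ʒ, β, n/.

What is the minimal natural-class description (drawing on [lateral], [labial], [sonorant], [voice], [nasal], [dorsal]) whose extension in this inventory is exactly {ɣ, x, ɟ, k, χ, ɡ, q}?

[−sonorant, +dorsal]

Every target segment is [−sonorant], [+dorsal]; each remaining inventory member fails at least one of these. Each conjunct is needed — [+dorsal] alone would also admit /ŋ, ɥ/; [−sonorant] alone would also admit /d, ɸ, tʃ, ʂ, …/ — and no other single listed feature has exactly this extension, so two is the minimum.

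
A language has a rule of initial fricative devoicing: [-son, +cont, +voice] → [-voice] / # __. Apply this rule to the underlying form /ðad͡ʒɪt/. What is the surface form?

[θad͡ʒɪt]

/ð/ satisfies [-son, +cont, +voice] and sits in # __. The [-voice] counterpart of the voiced dental fricative is /θ/. Other segments in /ðad͡ʒɪt/ either fail the structural description or are not in the environment, so the surface form is [θad͡ʒɪt].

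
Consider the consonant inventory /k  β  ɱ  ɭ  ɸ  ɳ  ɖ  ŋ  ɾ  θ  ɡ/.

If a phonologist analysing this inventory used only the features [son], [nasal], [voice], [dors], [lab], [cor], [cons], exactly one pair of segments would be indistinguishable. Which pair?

Both /ɭ/ and /ɾ/ are [+sonorant], [-nasal], [+voice], [-dorsal], [-labial], [+coronal], [+consonantal]. Since the list omits [lateral] and [anterior] — which do distinguish the retroflex lateral approximant from the alveolar tap — this pair collapses; all other pairs remain distinct.

ɭ, ɾ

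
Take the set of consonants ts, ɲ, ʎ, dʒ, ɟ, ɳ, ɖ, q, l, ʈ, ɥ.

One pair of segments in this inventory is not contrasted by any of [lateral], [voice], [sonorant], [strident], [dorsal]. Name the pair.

On the given features, /ɲ/ and /ɥ/ have an identical profile: [-lateral], [+voice], [+sonorant], [-strident], [+dorsal]. No other two segments in the inventory coincide on all 5 features. (They do differ in [nasal], [continuant], [labial] and [round], which are not among the given features.)

ɲ, ɥ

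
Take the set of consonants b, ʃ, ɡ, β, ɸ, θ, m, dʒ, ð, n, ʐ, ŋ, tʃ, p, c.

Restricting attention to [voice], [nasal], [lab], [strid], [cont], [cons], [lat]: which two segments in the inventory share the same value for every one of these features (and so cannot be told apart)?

On the given features, /ŋ/ and /n/ have an identical profile: [+voice], [+nasal], [-labial], [-strident], [-continuant], [+consonantal], [-lateral]. No other two segments in the inventory coincide on all 7 features. (They do differ in [coronal] and [dorsal], which are not among the given features.)

ŋ, n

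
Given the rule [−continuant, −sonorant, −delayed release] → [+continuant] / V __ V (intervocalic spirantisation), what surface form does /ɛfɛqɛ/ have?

[ɛfɛχɛ]

/q/ satisfies [−continuant, −sonorant, −delayed release] and sits in V __ V. The [+continuant] counterpart of the voiceless uvular stop is /χ/. Other segments in /ɛfɛqɛ/ either fail the structural description or are not in the environment, so the surface form is [ɛfɛχɛ].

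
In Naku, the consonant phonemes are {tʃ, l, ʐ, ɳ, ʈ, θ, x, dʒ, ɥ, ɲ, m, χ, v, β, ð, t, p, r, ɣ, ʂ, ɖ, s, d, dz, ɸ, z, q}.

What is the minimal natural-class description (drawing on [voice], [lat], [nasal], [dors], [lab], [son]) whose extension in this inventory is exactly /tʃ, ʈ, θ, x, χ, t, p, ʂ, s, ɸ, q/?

[-voice]

The target set is precisely the extension of [-voice] in this inventory.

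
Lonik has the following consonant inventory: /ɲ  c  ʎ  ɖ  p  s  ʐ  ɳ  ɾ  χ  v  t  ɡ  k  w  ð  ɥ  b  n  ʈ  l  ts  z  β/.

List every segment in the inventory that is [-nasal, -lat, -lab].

Among the inventory, the [-nasal] segments are /c, ʎ, ɖ, p, s, ʐ, ɾ, χ, v, t, ɡ, k, w, ð, ɥ, b, ʈ, l, ts, z, β/.
Then [-lateral] gives /c, ɖ, p, s, ʐ, ɾ, χ, v, t, ɡ, k, w, ð, ɥ, b, ʈ, ts, z, β/.
Of those, [-labial] leaves /c, ɖ, s, ʐ, ɾ, χ, t, ɡ, k, ð, ʈ, ts, z/.

c, ɖ, s, ʐ, ɾ, χ, t, ɡ, k, ð, ʈ, ts, z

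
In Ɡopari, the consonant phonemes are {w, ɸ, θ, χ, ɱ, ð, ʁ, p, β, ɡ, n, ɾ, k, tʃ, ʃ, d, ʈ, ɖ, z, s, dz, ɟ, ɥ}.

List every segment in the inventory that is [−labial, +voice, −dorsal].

Among the inventory, the [−labial] segments are /θ, χ, ð, ʁ, ɡ, n, ɾ, k, tʃ, ʃ, d, ʈ, ɖ, z, s, dz, ɟ/.
Intersecting with [+voice] gives /ð, ʁ, ɡ, n, ɾ, d, ɖ, z, dz, ɟ/.
Among these, [−dorsal] leaves /ð, n, ɾ, d, ɖ, z, dz/.

ð, n, ɾ, d, ɖ, z, dz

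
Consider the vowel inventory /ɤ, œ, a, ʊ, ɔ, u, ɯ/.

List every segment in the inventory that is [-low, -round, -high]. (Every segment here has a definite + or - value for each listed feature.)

ɤ

Checking each segment against [-low], [-round], [-high]: /ɤ/ (mid back unrounded tense vowel) satisfies every feature; every other segment in the inventory fails at least one.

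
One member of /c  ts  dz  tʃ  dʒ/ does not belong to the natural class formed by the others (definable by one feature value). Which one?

c

The remaining segments after removing /c/ share [+delayed release]; /c/ (voiceless palatal stop) is [−delayed release]. For every other candidate removal, the leftover set fails to share any single feature value that the removed segment lacks.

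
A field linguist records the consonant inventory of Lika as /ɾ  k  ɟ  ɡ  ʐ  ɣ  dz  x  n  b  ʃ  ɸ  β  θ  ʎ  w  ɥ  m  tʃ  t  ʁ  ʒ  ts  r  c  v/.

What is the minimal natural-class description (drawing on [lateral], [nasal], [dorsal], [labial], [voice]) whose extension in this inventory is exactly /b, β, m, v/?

/b, β, m, v/ are all [+voice], [+labial], [-dorsal], and no other segment in the inventory matches all three values. Dropping any one of them over-generates: [+labial, -dorsal] alone would also admit /ɸ/; [+voice, -dorsal] alone would also admit /ɾ, ʐ, dz, n, …/; [+voice, +labial] alone would also admit /w, ɥ/. No other combination of two listed features picks out exactly this set either, so fewer than three features will not do.

[+voice, +labial, -dorsal]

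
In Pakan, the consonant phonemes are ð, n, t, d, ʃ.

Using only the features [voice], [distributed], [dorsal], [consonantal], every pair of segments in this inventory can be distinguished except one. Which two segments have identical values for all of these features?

d, n

/d/ (voiced alveolar stop) and /n/ (alveolar nasal) are both [+voice], [−distributed], [−dorsal], [+consonantal], so none of the listed features separates them. (They do differ in [sonorant] and [nasal], which are not among the given features.) Every other pair in the inventory differs on at least one listed feature.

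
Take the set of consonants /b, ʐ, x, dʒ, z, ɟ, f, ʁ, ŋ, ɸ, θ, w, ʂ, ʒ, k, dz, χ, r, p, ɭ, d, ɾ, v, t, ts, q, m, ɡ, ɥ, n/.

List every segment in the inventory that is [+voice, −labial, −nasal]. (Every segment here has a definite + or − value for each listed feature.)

Eliminate segments failing any feature: /b, w, v, m, ɥ/ are [+labial]; /x, f, ɸ, θ, ʂ, k, χ, p, t, ts, q/ are [−voice]; /ŋ, n/ are [+nasal]. The remaining /ʐ, dʒ, z, ɟ, ʁ, ʒ, dz, r, ɭ, d, ɾ, ɡ/ satisfy [+voice], [−labial], [−nasal].

ʐ, dʒ, z, ɟ, ʁ, ʒ, dz, r, ɭ, d, ɾ, ɡ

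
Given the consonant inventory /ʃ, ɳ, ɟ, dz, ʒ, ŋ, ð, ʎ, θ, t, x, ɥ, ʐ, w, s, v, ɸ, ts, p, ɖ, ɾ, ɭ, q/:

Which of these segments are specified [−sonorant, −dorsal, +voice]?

Among the inventory, the [−sonorant] segments are /ʃ, ɟ, dz, ʒ, ð, θ, t, x, ʐ, s, v, ɸ, ts, p, ɖ, q/.
Of those, [−dorsal] gives /ʃ, dz, ʒ, ð, θ, t, ʐ, s, v, ɸ, ts, p, ɖ/.
Intersecting with [+voice] leaves /dz, ʒ, ð, ʐ, v, ɖ/.

dz, ʒ, ð, ʐ, v, ɖ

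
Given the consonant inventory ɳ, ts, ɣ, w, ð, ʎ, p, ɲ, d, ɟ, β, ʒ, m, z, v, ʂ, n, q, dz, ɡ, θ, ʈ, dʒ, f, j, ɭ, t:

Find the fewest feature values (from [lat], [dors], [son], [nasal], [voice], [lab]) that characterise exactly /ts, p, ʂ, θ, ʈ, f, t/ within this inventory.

[−voice, −dors]

Every target segment is [−voice], [−dorsal]; each remaining inventory member fails at least one of these. Each conjunct is needed — [−dorsal] alone would also admit /ɳ, ð, d, β, …/; [−voice] alone would also admit /q/ — and no other single listed feature has exactly this extension, so two is the minimum.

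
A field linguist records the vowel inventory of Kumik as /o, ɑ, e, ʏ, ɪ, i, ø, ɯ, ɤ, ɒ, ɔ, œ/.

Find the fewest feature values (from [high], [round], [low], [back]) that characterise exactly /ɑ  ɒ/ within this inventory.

/ɑ, ɒ/ are exactly the [+low] segments in the inventory, so a single feature suffices.

[+low]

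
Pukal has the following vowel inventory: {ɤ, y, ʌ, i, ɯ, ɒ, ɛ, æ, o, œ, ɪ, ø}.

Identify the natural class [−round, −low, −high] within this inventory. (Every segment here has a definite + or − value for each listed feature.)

ɤ, ʌ, ɛ

Among the inventory, the [−round] segments are /ɤ, ʌ, i, ɯ, ɛ, æ, ɪ/.
Then [−low] gives /ɤ, ʌ, i, ɯ, ɛ, ɪ/.
Intersecting with [−high] leaves /ɤ, ʌ, ɛ/.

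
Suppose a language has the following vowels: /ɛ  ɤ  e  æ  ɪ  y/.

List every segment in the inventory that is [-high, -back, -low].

ɛ, e

Eliminate segments failing any feature: /ɤ/ is [+back]; /æ/ is [+low]; /ɪ, y/ are [+high]. The remaining /ɛ, e/ satisfy [-high], [-back], [-low].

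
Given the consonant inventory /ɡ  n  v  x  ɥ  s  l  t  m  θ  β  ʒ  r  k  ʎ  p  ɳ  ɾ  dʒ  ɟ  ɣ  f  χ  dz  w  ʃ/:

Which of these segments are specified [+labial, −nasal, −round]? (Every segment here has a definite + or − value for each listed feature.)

Eliminate segments failing any feature: /ɡ, n, x, s, l, t, θ, ʒ, r, k, ʎ, ɳ, ɾ, dʒ, ɟ, ɣ, χ, dz, ʃ/ are [−labial]; /ɥ, w/ are [+round]; /m/ is [+nasal]. The remaining /v, β, p, f/ satisfy [+labial], [−nasal], [−round].

v, β, p, f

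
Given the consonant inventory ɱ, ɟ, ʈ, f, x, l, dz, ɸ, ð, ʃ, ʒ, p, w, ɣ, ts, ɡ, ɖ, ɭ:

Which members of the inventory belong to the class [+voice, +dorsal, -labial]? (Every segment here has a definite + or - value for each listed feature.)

Eliminate segments failing any feature: /ɱ, l, dz, ð, ʒ, ɖ, ɭ/ are [-dorsal]; /ʈ, f, x, ɸ, ʃ, p, ts/ are [-voice]; /w/ is [+labial]. The remaining /ɟ, ɣ, ɡ/ satisfy [+voice], [+dorsal], [-labial].

ɟ, ɣ, ɡ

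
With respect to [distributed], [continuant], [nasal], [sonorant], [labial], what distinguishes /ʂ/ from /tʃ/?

The two segments share [-nasal], [-sonorant], [-labial]. The only features from the list on which they differ: /ʂ/ is [+continuant] while /tʃ/ is [-continuant]; /ʂ/ is [-distributed] while /tʃ/ is [+distributed].

[continuant], [distributed]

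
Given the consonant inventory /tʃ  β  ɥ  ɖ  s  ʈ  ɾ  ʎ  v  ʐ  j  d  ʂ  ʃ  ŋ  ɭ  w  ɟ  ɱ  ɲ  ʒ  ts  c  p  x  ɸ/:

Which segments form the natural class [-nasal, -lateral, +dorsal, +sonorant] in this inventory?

ɥ, j, w

Eliminate segments failing any feature: /tʃ, β, ɖ, s, ʈ, ɾ, v, ʐ, d, ʂ, ʃ, ʒ, ts, p, ɸ/ are [-dorsal]; /ʎ, ɭ/ are [+lateral]; /ŋ, ɱ, ɲ/ are [+nasal]; /ɟ, c, x/ are [-sonorant]. The remaining /ɥ, j, w/ satisfy [-nasal], [-lateral], [+dorsal], [+sonorant].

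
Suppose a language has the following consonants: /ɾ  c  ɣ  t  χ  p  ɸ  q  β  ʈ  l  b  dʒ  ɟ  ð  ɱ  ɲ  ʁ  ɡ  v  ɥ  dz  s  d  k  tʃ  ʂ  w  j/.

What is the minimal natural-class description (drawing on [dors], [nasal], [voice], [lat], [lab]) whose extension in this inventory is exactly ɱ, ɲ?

[+nasal]

The target set is precisely the extension of [+nasal] in this inventory.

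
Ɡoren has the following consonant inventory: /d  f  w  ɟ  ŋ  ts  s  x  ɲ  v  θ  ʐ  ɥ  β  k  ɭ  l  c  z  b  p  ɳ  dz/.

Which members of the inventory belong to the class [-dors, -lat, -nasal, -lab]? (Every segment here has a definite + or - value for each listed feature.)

Checking each segment against [-dorsal], [-lateral], [-nasal], [-labial]: /d/ (voiced alveolar stop), /ts/ (voiceless alveolar affricate), /s/ (voiceless alveolar fricative), /θ/ (voiceless dental fricative), /ʐ/ (voiced retroflex fricative), /z/ (voiced alveolar fricative), among others, satisfy every feature; every other segment in the inventory fails at least one.

d, ts, s, θ, ʐ, z, dz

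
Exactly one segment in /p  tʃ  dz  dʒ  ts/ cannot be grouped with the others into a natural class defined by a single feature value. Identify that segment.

p

The remaining segments after removing /p/ share [+delayed release]; /p/ (voiceless bilabial stop) is [−delayed release]. For every other candidate removal, the leftover set fails to share any single feature value that the removed segment lacks.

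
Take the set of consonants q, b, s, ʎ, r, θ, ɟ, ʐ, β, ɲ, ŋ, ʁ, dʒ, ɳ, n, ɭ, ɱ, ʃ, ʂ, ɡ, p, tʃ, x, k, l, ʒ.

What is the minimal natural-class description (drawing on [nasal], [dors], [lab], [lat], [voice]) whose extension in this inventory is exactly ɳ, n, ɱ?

/ɳ, n, ɱ/ are all [+nasal], [−dorsal], and no other segment in the inventory matches both values. Dropping any one of them over-generates: [−dorsal] alone would also admit /b, s, r, θ, …/; [+nasal] alone would also admit /ɲ, ŋ/. No other single listed feature picks out exactly this set either, so fewer than two features will not do.

[+nasal, −dors]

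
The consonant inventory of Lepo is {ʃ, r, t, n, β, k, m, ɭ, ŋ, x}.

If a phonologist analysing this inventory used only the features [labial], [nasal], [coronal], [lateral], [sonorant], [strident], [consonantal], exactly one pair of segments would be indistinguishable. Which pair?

Both /x/ and /k/ are [−labial], [−nasal], [−coronal], [−lateral], [−sonorant], [−strident], [+consonantal]. Since the list omits [continuant] — which does distinguish the voiceless velar fricative from the voiceless velar stop — this pair collapses; all other pairs remain distinct.

x, k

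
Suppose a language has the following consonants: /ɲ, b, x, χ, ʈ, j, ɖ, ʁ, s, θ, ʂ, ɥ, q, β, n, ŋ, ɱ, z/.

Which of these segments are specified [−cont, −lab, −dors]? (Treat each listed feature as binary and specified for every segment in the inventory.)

Among the inventory, the [−continuant] segments are /ɲ, b, ʈ, ɖ, q, n, ŋ, ɱ/.
Among these, [−labial] gives /ɲ, ʈ, ɖ, q, n, ŋ/.
Among these, [−dorsal] leaves /ʈ, ɖ, n/.

ʈ, ɖ, n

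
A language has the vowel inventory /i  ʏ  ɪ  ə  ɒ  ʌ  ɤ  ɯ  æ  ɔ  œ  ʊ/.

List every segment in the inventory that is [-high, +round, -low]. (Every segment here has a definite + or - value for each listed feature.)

Eliminate segments failing any feature: /i, ʏ, ɪ, ɯ, ʊ/ are [+high]; /ə, ʌ, ɤ, æ/ are [-round]; /ɒ/ is [+low]. The remaining /ɔ, œ/ satisfy [-high], [+round], [-low].

ɔ, œ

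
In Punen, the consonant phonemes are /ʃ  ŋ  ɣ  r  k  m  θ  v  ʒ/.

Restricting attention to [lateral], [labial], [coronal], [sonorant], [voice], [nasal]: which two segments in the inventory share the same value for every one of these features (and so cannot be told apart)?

θ, ʃ

Both /θ/ and /ʃ/ are [−lateral], [−labial], [+coronal], [−sonorant], [−voice], [−nasal]. Since the list omits [strident] and [anterior] — which do distinguish the voiceless dental fricative from the voiceless postalveolar fricative — this pair collapses; all other pairs remain distinct.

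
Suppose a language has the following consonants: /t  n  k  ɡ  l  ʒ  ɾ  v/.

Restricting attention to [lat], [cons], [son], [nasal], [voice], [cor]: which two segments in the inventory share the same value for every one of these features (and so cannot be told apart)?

On the given features, /ɡ/ and /v/ have an identical profile: [-lateral], [+consonantal], [-sonorant], [-nasal], [+voice], [-coronal]. No other two segments in the inventory coincide on all 6 features. (They do differ in [continuant], [labial] and [dorsal], which are not among the given features.)

ɡ, v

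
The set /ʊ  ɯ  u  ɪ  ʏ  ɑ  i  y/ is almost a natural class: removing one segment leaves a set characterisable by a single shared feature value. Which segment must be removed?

ɑ

[high] (equivalently [low]) groups all but one: /ʊ, u, i, ɪ, ɯ, y, ʏ/ share [+high] while /ɑ/ (low back unrounded vowel) alone is [-high]. Removing any other segment would not leave a single-feature class that excludes it.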